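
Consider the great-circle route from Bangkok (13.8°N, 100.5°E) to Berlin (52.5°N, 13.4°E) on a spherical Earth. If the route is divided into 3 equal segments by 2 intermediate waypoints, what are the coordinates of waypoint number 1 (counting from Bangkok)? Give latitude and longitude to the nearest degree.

The haversine formula gives a central angle δ ≈ 1.350 rad (77.3°) between the endpoints.
Interpolate at f = 1/3 with slerp weights a = sin((1−f)δ)/sin δ ≈ 0.803, b = sin(fδ)/sin δ ≈ 0.446.
p = a·p₁ + b·p₂ ≈ (0.122, 0.829, 0.545); φ = arcsin(p_z) ≈ 33.03°, λ = atan2(p_y, p_x) ≈ 81.64°.

≈ 33°N, 82°E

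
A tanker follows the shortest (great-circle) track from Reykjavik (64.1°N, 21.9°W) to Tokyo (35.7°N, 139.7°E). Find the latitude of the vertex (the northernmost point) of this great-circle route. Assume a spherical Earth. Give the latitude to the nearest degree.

≈ 83°N

The great circle lies in the plane with unit normal n̂ = (p₁ × p₂)/|p₁ × p₂|.
Here n̂_z ≈ +0.114; the vertex latitude is φ_max = arccos|n̂_z| ≈ 83.5°.
Check via Clairaut: cos φ_max = |cos φ₁| · sin C = cos(64.1°)·sin(15.1°) ≈ 0.114, again giving ≈ 83.5°.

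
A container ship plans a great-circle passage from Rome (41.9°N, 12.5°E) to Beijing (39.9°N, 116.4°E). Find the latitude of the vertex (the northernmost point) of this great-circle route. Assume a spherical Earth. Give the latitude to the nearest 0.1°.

≈ 54.6°N

The great circle lies in the plane with unit normal n̂ = (p₁ × p₂)/|p₁ × p₂|.
Here n̂_z ≈ +0.579; the vertex latitude is φ_max = arccos|n̂_z| ≈ 54.6°.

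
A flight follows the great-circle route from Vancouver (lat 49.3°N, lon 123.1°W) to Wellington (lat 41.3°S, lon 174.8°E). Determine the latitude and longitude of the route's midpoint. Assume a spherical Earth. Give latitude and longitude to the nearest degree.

≈ lat 5°N, lon 157°W

Convert each endpoint to a unit vector on the sphere (x = cos φ cos λ, y = cos φ sin λ, z = sin φ).
The central angle between the endpoints is δ = arccos(p₁·p₂) ≈ 1.845 rad (105.7°).
Interpolate at f = 1/2 with slerp weights a = sin((1−f)δ)/sin δ ≈ 0.828, b = sin(fδ)/sin δ ≈ 0.828.
p = a·p₁ + b·p₂ ≈ (-0.915, -0.396, 0.081); φ = arcsin(p_z) ≈ 4.66°, λ = atan2(p_y, p_x) ≈ -156.59°.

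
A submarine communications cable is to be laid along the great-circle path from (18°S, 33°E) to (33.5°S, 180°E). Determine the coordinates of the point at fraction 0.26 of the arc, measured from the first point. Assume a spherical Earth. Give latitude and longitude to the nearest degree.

≈ (43°S, 55°E)

Write both endpoints as unit vectors p₁, p₂ with components (cos φ cos λ, cos φ sin λ, sin φ).
The central angle between the endpoints is δ = arccos(p₁·p₂) ≈ 2.088 rad (119.6°).
Interpolate at f = 0.26 with slerp weights a = sin((1−f)δ)/sin δ ≈ 1.150, b = sin(fδ)/sin δ ≈ 0.594.
p = a·p₁ + b·p₂ ≈ (0.422, 0.596, -0.684); φ = arcsin(p_z) ≈ -43.12°, λ = atan2(p_y, p_x) ≈ 54.71°.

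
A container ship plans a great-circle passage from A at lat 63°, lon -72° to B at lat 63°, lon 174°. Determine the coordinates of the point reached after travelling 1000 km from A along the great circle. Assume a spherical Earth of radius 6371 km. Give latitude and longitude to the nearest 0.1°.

Write both endpoints as unit vectors p₁, p₂ with components (cos φ cos λ, cos φ sin λ, sin φ).
The central angle between the endpoints is δ = arccos(p₁·p₂) ≈ 0.781 rad (44.8°). The total great-circle distance is δ·R ≈ 0.781 × 6371 ≈ 4977 km, so the target fraction is f = 1000/4977 ≈ 0.201.
Interpolate at f ≈ 0.201 with slerp weights a = sin((1−f)δ)/sin δ ≈ 0.830, b = sin(fδ)/sin δ ≈ 0.222.
p = a·p₁ + b·p₂ ≈ (0.016, -0.348, 0.937); φ = arcsin(p_z) ≈ 69.62°, λ = atan2(p_y, p_x) ≈ -87.33°.

≈ lat 69.6°, lon -87.3°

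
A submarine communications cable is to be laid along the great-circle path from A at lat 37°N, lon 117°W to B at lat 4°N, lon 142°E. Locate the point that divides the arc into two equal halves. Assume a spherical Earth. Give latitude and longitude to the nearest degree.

Convert each endpoint to a unit vector on the sphere (x = cos φ cos λ, y = cos φ sin λ, z = sin φ).
The central angle between the endpoints is δ = arccos(p₁·p₂) ≈ 1.681 rad (96.3°).
Interpolate at f = 1/2 with slerp weights a = sin((1−f)δ)/sin δ ≈ 0.750, b = sin(fδ)/sin δ ≈ 0.750.
p = a·p₁ + b·p₂ ≈ (-0.861, -0.073, 0.503); φ = arcsin(p_z) ≈ 30.22°, λ = atan2(p_y, p_x) ≈ -175.15°.

≈ lat 30°N, lon 175°W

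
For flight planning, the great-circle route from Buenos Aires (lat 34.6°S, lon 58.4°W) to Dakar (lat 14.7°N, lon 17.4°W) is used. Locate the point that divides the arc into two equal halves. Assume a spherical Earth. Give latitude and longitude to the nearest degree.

Write both endpoints as unit vectors p₁, p₂ with components (cos φ cos λ, cos φ sin λ, sin φ).
The central angle between the endpoints is δ = arccos(p₁·p₂) ≈ 1.096 rad (62.8°).
Interpolate at f = 1/2 with slerp weights a = sin((1−f)δ)/sin δ ≈ 0.586, b = sin(fδ)/sin δ ≈ 0.586.
p = a·p₁ + b·p₂ ≈ (0.793, -0.580, -0.184); φ = arcsin(p_z) ≈ -10.60°, λ = atan2(p_y, p_x) ≈ -36.18°.

≈ lat 11°S, lon 36°W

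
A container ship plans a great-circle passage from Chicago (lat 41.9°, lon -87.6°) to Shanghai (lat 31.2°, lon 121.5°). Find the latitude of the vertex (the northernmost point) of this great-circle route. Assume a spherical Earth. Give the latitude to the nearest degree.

The great circle lies in the plane with unit normal n̂ = (p₁ × p₂)/|p₁ × p₂|.
Here n̂_z ≈ -0.317; the vertex latitude is φ_max = arccos|n̂_z| ≈ 71.5°.

≈ 72°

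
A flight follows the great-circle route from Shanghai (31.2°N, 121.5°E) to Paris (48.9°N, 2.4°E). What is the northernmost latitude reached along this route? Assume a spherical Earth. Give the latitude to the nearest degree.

The great circle lies in the plane with unit normal n̂ = (p₁ × p₂)/|p₁ × p₂|.
Here n̂_z ≈ -0.495; the vertex latitude is φ_max = arccos|n̂_z| ≈ 60.3°.
Check via Clairaut: cos φ_max = |cos φ₁| · sin C = cos(31.2°)·sin(35.3°) ≈ 0.495, again giving ≈ 60.3°.

≈ 60°N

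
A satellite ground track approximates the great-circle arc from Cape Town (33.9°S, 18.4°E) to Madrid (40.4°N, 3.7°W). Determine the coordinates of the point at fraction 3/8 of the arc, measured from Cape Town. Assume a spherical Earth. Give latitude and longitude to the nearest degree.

The haversine formula gives a central angle δ ≈ 1.345 rad (77.0°) between the endpoints.
Interpolate at f = 3/8 with slerp weights a = sin((1−f)δ)/sin δ ≈ 0.764, b = sin(fδ)/sin δ ≈ 0.496.
p = a·p₁ + b·p₂ ≈ (0.979, 0.176, -0.105); φ = arcsin(p_z) ≈ -6.03°, λ = atan2(p_y, p_x) ≈ 10.19°.

≈ 6°S, 10°E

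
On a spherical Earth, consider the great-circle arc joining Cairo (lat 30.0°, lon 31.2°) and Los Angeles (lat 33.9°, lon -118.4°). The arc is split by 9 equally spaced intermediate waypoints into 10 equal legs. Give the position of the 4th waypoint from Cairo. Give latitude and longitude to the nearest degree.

≈ lat 64°, lon -14°

From cos δ = sin φ₁ sin φ₂ + cos φ₁ cos φ₂ cos Δλ, the central angle is δ ≈ 1.919 rad (109.9°).
Interpolate at f = 4/10 with slerp weights a = sin((1−f)δ)/sin δ ≈ 0.972, b = sin(fδ)/sin δ ≈ 0.739.
p = a·p₁ + b·p₂ ≈ (0.428, -0.103, 0.898); φ = arcsin(p_z) ≈ 63.87°, λ = atan2(p_y, p_x) ≈ -13.59°.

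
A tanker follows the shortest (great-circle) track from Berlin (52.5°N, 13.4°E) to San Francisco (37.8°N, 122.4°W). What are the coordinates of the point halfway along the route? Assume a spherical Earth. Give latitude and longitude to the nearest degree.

Convert each endpoint to a unit vector on the sphere (x = cos φ cos λ, y = cos φ sin λ, z = sin φ).
The central angle between the endpoints is δ = arccos(p₁·p₂) ≈ 1.429 rad (81.9°).
Interpolate at f = 1/2 with slerp weights a = sin((1−f)δ)/sin δ ≈ 0.662, b = sin(fδ)/sin δ ≈ 0.662.
p = a·p₁ + b·p₂ ≈ (0.112, -0.348, 0.931); φ = arcsin(p_z) ≈ 68.55°, λ = atan2(p_y, p_x) ≈ -72.21°.

≈ 69°N, 72°W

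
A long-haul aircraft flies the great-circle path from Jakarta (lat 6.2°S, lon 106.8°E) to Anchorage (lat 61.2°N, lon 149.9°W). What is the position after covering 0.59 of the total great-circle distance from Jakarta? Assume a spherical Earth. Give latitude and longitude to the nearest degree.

From cos δ = sin φ₁ sin φ₂ + cos φ₁ cos φ₂ cos Δλ, the central angle is δ ≈ 1.777 rad (101.8°).
Interpolate at f = 0.59 with slerp weights a = sin((1−f)δ)/sin δ ≈ 0.680, b = sin(fδ)/sin δ ≈ 0.885.
p = a·p₁ + b·p₂ ≈ (-0.565, 0.433, 0.702); φ = arcsin(p_z) ≈ 44.62°, λ = atan2(p_y, p_x) ≈ 142.48°.

≈ lat 45°N, lon 142°E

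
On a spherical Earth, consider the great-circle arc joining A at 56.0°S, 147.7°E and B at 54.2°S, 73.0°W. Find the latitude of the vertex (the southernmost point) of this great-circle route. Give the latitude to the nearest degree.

The great circle lies in the plane with unit normal n̂ = (p₁ × p₂)/|p₁ × p₂|.
Here n̂_z ≈ +0.236; the vertex latitude is φ_max = arccos|n̂_z| ≈ 76.4°.
Check via Clairaut: cos φ_max = |cos φ₁| · sin C = cos(56.0°)·sin(155.1°) ≈ 0.236, again giving ≈ 76.4°.

≈ 76°S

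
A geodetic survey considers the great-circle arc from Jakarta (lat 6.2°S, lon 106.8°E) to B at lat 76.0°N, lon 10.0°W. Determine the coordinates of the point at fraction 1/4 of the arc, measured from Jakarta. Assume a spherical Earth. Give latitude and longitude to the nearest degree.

≈ lat 19°N, lon 101°E

From cos δ = sin φ₁ sin φ₂ + cos φ₁ cos φ₂ cos Δλ, the central angle is δ ≈ 1.786 rad (102.3°).
Interpolate at f = 1/4 with slerp weights a = sin((1−f)δ)/sin δ ≈ 0.996, b = sin(fδ)/sin δ ≈ 0.442.
p = a·p₁ + b·p₂ ≈ (-0.181, 0.930, 0.321); φ = arcsin(p_z) ≈ 18.73°, λ = atan2(p_y, p_x) ≈ 101.02°.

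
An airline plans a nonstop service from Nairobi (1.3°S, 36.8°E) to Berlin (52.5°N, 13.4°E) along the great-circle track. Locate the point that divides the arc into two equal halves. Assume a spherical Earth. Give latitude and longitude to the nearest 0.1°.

≈ 26.0°N, 28.0°E

The haversine formula gives a central angle δ ≈ 1.000 rad (57.3°) between the endpoints.
Interpolate at f = 1/2 with slerp weights a = sin((1−f)δ)/sin δ ≈ 0.570, b = sin(fδ)/sin δ ≈ 0.570.
p = a·p₁ + b·p₂ ≈ (0.793, 0.422, 0.439); φ = arcsin(p_z) ≈ 26.04°, λ = atan2(p_y, p_x) ≈ 27.98°.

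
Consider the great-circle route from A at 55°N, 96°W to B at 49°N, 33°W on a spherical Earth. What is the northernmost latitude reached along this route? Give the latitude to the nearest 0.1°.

≈ 56.9°N

The great circle lies in the plane with unit normal n̂ = (p₁ × p₂)/|p₁ × p₂|.
Here n̂_z ≈ +0.546; the vertex latitude is φ_max = arccos|n̂_z| ≈ 56.9°.
Check via Clairaut: cos φ_max = |cos φ₁| · sin C = cos(55.0°)·sin(72.1°) ≈ 0.546, again giving ≈ 56.9°.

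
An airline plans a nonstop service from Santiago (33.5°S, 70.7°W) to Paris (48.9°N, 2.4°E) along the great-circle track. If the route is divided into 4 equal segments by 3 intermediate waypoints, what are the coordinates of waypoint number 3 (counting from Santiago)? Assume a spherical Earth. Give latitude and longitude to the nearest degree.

Convert each endpoint to a unit vector on the sphere (x = cos φ cos λ, y = cos φ sin λ, z = sin φ).
The central angle between the endpoints is δ = arccos(p₁·p₂) ≈ 1.830 rad (104.9°).
Interpolate at f = 3/4 with slerp weights a = sin((1−f)δ)/sin δ ≈ 0.457, b = sin(fδ)/sin δ ≈ 1.014.
p = a·p₁ + b·p₂ ≈ (0.792, -0.332, 0.512); φ = arcsin(p_z) ≈ 30.81°, λ = atan2(p_y, p_x) ≈ -22.72°.

≈ 31°N, 23°W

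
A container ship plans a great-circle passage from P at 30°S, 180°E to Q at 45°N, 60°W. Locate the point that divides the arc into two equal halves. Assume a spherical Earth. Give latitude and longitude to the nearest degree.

From cos δ = sin φ₁ sin φ₂ + cos φ₁ cos φ₂ cos Δλ, the central angle is δ ≈ 2.291 rad (131.3°).
Interpolate at f = 1/2 with slerp weights a = sin((1−f)δ)/sin δ ≈ 1.212, b = sin(fδ)/sin δ ≈ 1.212.
p = a·p₁ + b·p₂ ≈ (-0.621, -0.742, 0.251); φ = arcsin(p_z) ≈ 14.54°, λ = atan2(p_y, p_x) ≈ -129.92°.

≈ 15°N, 130°W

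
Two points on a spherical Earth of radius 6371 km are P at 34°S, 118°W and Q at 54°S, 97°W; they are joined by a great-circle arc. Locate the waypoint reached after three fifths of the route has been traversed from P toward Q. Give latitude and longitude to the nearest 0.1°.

Convert each endpoint to a unit vector on the sphere (x = cos φ cos λ, y = cos φ sin λ, z = sin φ).
The central angle between the endpoints is δ = arccos(p₁·p₂) ≈ 0.434 rad (24.9°).
Interpolate at f = 3/5 with slerp weights a = sin((1−f)δ)/sin δ ≈ 0.411, b = sin(fδ)/sin δ ≈ 0.612.
p = a·p₁ + b·p₂ ≈ (-0.204, -0.658, -0.725); φ = arcsin(p_z) ≈ -46.47°, λ = atan2(p_y, p_x) ≈ -107.21°.

≈ 46.5°S, 107.2°W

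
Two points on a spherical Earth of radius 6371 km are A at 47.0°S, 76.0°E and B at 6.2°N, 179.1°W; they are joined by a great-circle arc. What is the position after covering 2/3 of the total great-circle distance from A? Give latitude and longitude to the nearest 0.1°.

Convert each endpoint to a unit vector on the sphere (x = cos φ cos λ, y = cos φ sin λ, z = sin φ).
The central angle between the endpoints is δ = arccos(p₁·p₂) ≈ 1.827 rad (104.7°).
Interpolate at f = 2/3 with slerp weights a = sin((1−f)δ)/sin δ ≈ 0.591, b = sin(fδ)/sin δ ≈ 0.970.
p = a·p₁ + b·p₂ ≈ (-0.867, 0.376, -0.328); φ = arcsin(p_z) ≈ -19.13°, λ = atan2(p_y, p_x) ≈ 156.54°.

≈ 19.1°S, 156.5°E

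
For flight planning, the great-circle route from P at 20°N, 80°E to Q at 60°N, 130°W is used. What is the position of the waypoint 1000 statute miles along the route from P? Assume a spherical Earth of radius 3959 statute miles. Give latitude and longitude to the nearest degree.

The haversine formula gives a central angle δ ≈ 1.682 rad (96.4°) between the endpoints. The total great-circle distance is δ·R ≈ 1.682 × 3959 ≈ 6658 mi, so the target fraction is f = 1000/6658 ≈ 0.150.
Interpolate at f ≈ 0.150 with slerp weights a = sin((1−f)δ)/sin δ ≈ 0.996, b = sin(fδ)/sin δ ≈ 0.251.
p = a·p₁ + b·p₂ ≈ (0.082, 0.825, 0.558); φ = arcsin(p_z) ≈ 33.95°, λ = atan2(p_y, p_x) ≈ 84.35°.

≈ 34°N, 84°E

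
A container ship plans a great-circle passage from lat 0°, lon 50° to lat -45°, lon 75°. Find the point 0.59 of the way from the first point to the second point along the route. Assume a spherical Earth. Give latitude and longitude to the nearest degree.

Convert each endpoint to a unit vector on the sphere (x = cos φ cos λ, y = cos φ sin λ, z = sin φ).
The central angle between the endpoints is δ = arccos(p₁·p₂) ≈ 0.875 rad (50.1°).
Interpolate at f = 0.59 with slerp weights a = sin((1−f)δ)/sin δ ≈ 0.457, b = sin(fδ)/sin δ ≈ 0.643.
p = a·p₁ + b·p₂ ≈ (0.412, 0.790, -0.455); φ = arcsin(p_z) ≈ -27.05°, λ = atan2(p_y, p_x) ≈ 62.46°.

≈ lat -27°, lon 62°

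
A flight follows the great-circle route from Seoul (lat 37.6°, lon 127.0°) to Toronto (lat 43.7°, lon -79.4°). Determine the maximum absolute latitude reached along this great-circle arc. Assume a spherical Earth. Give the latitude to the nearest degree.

The great circle lies in the plane with unit normal n̂ = (p₁ × p₂)/|p₁ × p₂|.
Here n̂_z ≈ +0.256; the vertex latitude is φ_max = arccos|n̂_z| ≈ 75.2°.
Check via Clairaut: cos φ_max = |cos φ₁| · sin C = cos(37.6°)·sin(18.8°) ≈ 0.256, again giving ≈ 75.2°.

≈ 75°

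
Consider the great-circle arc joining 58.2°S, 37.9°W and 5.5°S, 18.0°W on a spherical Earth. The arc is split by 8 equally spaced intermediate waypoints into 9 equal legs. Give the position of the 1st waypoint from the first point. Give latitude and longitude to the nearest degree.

≈ 53°S, 34°W

Write both endpoints as unit vectors p₁, p₂ with components (cos φ cos λ, cos φ sin λ, sin φ).
The central angle between the endpoints is δ = arccos(p₁·p₂) ≈ 0.959 rad (54.9°).
Interpolate at f = 1/9 with slerp weights a = sin((1−f)δ)/sin δ ≈ 0.920, b = sin(fδ)/sin δ ≈ 0.130.
p = a·p₁ + b·p₂ ≈ (0.505, -0.338, -0.794); φ = arcsin(p_z) ≈ -52.57°, λ = atan2(p_y, p_x) ≈ -33.75°.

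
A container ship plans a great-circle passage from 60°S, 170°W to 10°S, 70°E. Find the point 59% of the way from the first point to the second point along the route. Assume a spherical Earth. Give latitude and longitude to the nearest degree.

Write both endpoints as unit vectors p₁, p₂ with components (cos φ cos λ, cos φ sin λ, sin φ).
The central angle between the endpoints is δ = arccos(p₁·p₂) ≈ 1.667 rad (95.5°).
Interpolate at f = 0.59 with slerp weights a = sin((1−f)δ)/sin δ ≈ 0.634, b = sin(fδ)/sin δ ≈ 0.836.
p = a·p₁ + b·p₂ ≈ (-0.031, 0.719, -0.695); φ = arcsin(p_z) ≈ -43.99°, λ = atan2(p_y, p_x) ≈ 92.44°.

≈ 44°S, 92°E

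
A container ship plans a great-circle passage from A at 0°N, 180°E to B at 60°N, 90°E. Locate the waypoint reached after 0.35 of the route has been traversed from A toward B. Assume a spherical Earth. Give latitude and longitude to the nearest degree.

Convert each endpoint to a unit vector on the sphere (x = cos φ cos λ, y = cos φ sin λ, z = sin φ).
The central angle between the endpoints is δ = arccos(p₁·p₂) ≈ 1.571 rad (90.0°).
Interpolate at f = 0.35 with slerp weights a = sin((1−f)δ)/sin δ ≈ 0.853, b = sin(fδ)/sin δ ≈ 0.522.
p = a·p₁ + b·p₂ ≈ (-0.853, 0.261, 0.452); φ = arcsin(p_z) ≈ 26.90°, λ = atan2(p_y, p_x) ≈ 162.96°.

≈ 27°N, 163°E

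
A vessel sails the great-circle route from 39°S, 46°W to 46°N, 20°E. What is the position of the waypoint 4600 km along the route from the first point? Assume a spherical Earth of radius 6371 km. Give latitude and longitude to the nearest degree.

Convert each endpoint to a unit vector on the sphere (x = cos φ cos λ, y = cos φ sin λ, z = sin φ).
The central angle between the endpoints is δ = arccos(p₁·p₂) ≈ 1.806 rad (103.5°). The total great-circle distance is δ·R ≈ 1.806 × 6371 ≈ 11507 km, so the target fraction is f = 4600/11507 ≈ 0.400.
Interpolate at f ≈ 0.400 with slerp weights a = sin((1−f)δ)/sin δ ≈ 0.909, b = sin(fδ)/sin δ ≈ 0.680.
p = a·p₁ + b·p₂ ≈ (0.934, -0.347, -0.083); φ = arcsin(p_z) ≈ -4.77°, λ = atan2(p_y, p_x) ≈ -20.36°.

≈ 5°S, 20°W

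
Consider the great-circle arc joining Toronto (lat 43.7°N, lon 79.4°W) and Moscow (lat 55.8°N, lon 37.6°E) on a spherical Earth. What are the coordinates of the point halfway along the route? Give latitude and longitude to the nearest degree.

Write both endpoints as unit vectors p₁, p₂ with components (cos φ cos λ, cos φ sin λ, sin φ).
The central angle between the endpoints is δ = arccos(p₁·p₂) ≈ 1.173 rad (67.2°).
Interpolate at f = 1/2 with slerp weights a = sin((1−f)δ)/sin δ ≈ 0.600, b = sin(fδ)/sin δ ≈ 0.600.
p = a·p₁ + b·p₂ ≈ (0.347, -0.221, 0.911); φ = arcsin(p_z) ≈ 65.70°, λ = atan2(p_y, p_x) ≈ -32.45°.

≈ lat 66°N, lon 32°W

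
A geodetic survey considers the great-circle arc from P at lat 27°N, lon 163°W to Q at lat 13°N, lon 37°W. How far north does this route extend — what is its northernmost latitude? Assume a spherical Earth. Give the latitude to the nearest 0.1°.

The great circle lies in the plane with unit normal n̂ = (p₁ × p₂)/|p₁ × p₂|.
Here n̂_z ≈ +0.769; the vertex latitude is φ_max = arccos|n̂_z| ≈ 39.7°.

≈ 39.7°N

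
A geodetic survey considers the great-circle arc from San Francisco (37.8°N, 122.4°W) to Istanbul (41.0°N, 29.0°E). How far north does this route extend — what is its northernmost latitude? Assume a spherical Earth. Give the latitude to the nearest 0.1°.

≈ 73.3°N

The great circle lies in the plane with unit normal n̂ = (p₁ × p₂)/|p₁ × p₂|.
Here n̂_z ≈ +0.288; the vertex latitude is φ_max = arccos|n̂_z| ≈ 73.3°.
Check via Clairaut: cos φ_max = |cos φ₁| · sin C = cos(37.8°)·sin(21.3°) ≈ 0.288, again giving ≈ 73.3°.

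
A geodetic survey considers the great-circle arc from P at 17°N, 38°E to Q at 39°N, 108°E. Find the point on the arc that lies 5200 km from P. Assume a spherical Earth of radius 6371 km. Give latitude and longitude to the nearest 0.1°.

≈ 37.3°N, 86.1°E

Convert each endpoint to a unit vector on the sphere (x = cos φ cos λ, y = cos φ sin λ, z = sin φ).
The central angle between the endpoints is δ = arccos(p₁·p₂) ≈ 1.117 rad (64.0°). The total great-circle distance is δ·R ≈ 1.117 × 6371 ≈ 7118 km, so the target fraction is f = 5200/7118 ≈ 0.731.
Interpolate at f ≈ 0.731 with slerp weights a = sin((1−f)δ)/sin δ ≈ 0.330, b = sin(fδ)/sin δ ≈ 0.810.
p = a·p₁ + b·p₂ ≈ (0.054, 0.793, 0.607); φ = arcsin(p_z) ≈ 37.34°, λ = atan2(p_y, p_x) ≈ 86.11°.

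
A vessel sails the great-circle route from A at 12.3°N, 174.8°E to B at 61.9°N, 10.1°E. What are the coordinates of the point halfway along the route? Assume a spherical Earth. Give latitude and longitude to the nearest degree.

Write both endpoints as unit vectors p₁, p₂ with components (cos φ cos λ, cos φ sin λ, sin φ).
The central angle between the endpoints is δ = arccos(p₁·p₂) ≈ 1.830 rad (104.8°).
Interpolate at f = 1/2 with slerp weights a = sin((1−f)δ)/sin δ ≈ 0.820, b = sin(fδ)/sin δ ≈ 0.820.
p = a·p₁ + b·p₂ ≈ (-0.418, 0.140, 0.898); φ = arcsin(p_z) ≈ 63.87°, λ = atan2(p_y, p_x) ≈ 161.43°.

≈ 64°N, 161°E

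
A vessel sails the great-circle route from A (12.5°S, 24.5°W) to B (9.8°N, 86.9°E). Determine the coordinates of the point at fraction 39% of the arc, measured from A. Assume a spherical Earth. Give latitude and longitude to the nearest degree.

≈ (5°S, 19°E)

Write both endpoints as unit vectors p₁, p₂ with components (cos φ cos λ, cos φ sin λ, sin φ).
The central angle between the endpoints is δ = arccos(p₁·p₂) ≈ 1.969 rad (112.8°).
Interpolate at f = 0.39 with slerp weights a = sin((1−f)δ)/sin δ ≈ 1.012, b = sin(fδ)/sin δ ≈ 0.754.
p = a·p₁ + b·p₂ ≈ (0.939, 0.332, -0.091); φ = arcsin(p_z) ≈ -5.20°, λ = atan2(p_y, p_x) ≈ 19.47°.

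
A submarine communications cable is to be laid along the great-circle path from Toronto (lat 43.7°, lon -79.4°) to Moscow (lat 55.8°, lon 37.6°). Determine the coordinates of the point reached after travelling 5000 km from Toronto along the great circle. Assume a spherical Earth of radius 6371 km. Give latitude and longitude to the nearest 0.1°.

≈ lat 66.6°, lon -4.2°

Convert each endpoint to a unit vector on the sphere (x = cos φ cos λ, y = cos φ sin λ, z = sin φ).
The central angle between the endpoints is δ = arccos(p₁·p₂) ≈ 1.173 rad (67.2°). The total great-circle distance is δ·R ≈ 1.173 × 6371 ≈ 7476 km, so the target fraction is f = 5000/7476 ≈ 0.669.
Interpolate at f ≈ 0.669 with slerp weights a = sin((1−f)δ)/sin δ ≈ 0.411, b = sin(fδ)/sin δ ≈ 0.766.
p = a·p₁ + b·p₂ ≈ (0.396, -0.029, 0.918); φ = arcsin(p_z) ≈ 66.61°, λ = atan2(p_y, p_x) ≈ -4.22°.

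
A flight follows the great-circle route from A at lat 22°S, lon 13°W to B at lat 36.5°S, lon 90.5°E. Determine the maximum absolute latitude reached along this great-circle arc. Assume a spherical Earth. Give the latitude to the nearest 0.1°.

≈ 43.5°S

The great circle lies in the plane with unit normal n̂ = (p₁ × p₂)/|p₁ × p₂|.
Here n̂_z ≈ +0.726; the vertex latitude is φ_max = arccos|n̂_z| ≈ 43.5°.
Check via Clairaut: cos φ_max = |cos φ₁| · sin C = cos(22.0°)·sin(128.5°) ≈ 0.726, again giving ≈ 43.5°.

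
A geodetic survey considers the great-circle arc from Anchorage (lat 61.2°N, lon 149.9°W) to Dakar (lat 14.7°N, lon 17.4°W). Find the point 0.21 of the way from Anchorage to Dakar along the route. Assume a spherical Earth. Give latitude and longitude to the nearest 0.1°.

Convert each endpoint to a unit vector on the sphere (x = cos φ cos λ, y = cos φ sin λ, z = sin φ).
The central angle between the endpoints is δ = arccos(p₁·p₂) ≈ 1.663 rad (95.3°).
Interpolate at f = 0.21 with slerp weights a = sin((1−f)δ)/sin δ ≈ 0.971, b = sin(fδ)/sin δ ≈ 0.344.
p = a·p₁ + b·p₂ ≈ (-0.088, -0.334, 0.938); φ = arcsin(p_z) ≈ 69.79°, λ = atan2(p_y, p_x) ≈ -104.69°.

≈ lat 69.8°N, lon 104.7°W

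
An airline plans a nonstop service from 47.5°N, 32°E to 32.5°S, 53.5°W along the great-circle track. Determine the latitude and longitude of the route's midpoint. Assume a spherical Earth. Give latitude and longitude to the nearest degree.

≈ 10°N, 17°W

From cos δ = sin φ₁ sin φ₂ + cos φ₁ cos φ₂ cos Δλ, the central angle is δ ≈ 1.930 rad (110.6°).
Interpolate at f = 1/2 with slerp weights a = sin((1−f)δ)/sin δ ≈ 0.878, b = sin(fδ)/sin δ ≈ 0.878.
p = a·p₁ + b·p₂ ≈ (0.944, -0.281, 0.176); φ = arcsin(p_z) ≈ 10.11°, λ = atan2(p_y, p_x) ≈ -16.58°.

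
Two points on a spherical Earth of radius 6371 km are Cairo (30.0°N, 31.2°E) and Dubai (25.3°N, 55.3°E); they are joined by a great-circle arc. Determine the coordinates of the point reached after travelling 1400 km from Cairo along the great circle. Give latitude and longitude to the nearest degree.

≈ (28°N, 45°E)

Convert each endpoint to a unit vector on the sphere (x = cos φ cos λ, y = cos φ sin λ, z = sin φ).
The central angle between the endpoints is δ = arccos(p₁·p₂) ≈ 0.381 rad (21.8°). The total great-circle distance is δ·R ≈ 0.381 × 6371 ≈ 2426 km, so the target fraction is f = 1400/2426 ≈ 0.577.
Interpolate at f ≈ 0.577 with slerp weights a = sin((1−f)δ)/sin δ ≈ 0.431, b = sin(fδ)/sin δ ≈ 0.587.
p = a·p₁ + b·p₂ ≈ (0.621, 0.630, 0.466); φ = arcsin(p_z) ≈ 27.80°, λ = atan2(p_y, p_x) ≈ 45.37°.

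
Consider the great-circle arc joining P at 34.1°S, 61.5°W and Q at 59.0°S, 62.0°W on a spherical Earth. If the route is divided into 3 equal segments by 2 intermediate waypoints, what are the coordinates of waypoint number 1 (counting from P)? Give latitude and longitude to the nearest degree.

≈ 42°S, 62°W

From cos δ = sin φ₁ sin φ₂ + cos φ₁ cos φ₂ cos Δλ, the central angle is δ ≈ 0.435 rad (24.9°).
Interpolate at f = 1/3 with slerp weights a = sin((1−f)δ)/sin δ ≈ 0.679, b = sin(fδ)/sin δ ≈ 0.343.
p = a·p₁ + b·p₂ ≈ (0.351, -0.650, -0.674); φ = arcsin(p_z) ≈ -42.40°, λ = atan2(p_y, p_x) ≈ -61.62°.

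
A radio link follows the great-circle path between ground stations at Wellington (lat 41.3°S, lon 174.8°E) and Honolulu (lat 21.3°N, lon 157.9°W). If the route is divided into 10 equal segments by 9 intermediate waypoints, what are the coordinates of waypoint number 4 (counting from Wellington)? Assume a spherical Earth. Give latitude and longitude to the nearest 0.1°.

≈ lat 16.6°S, lon 172.5°W

Convert each endpoint to a unit vector on the sphere (x = cos φ cos λ, y = cos φ sin λ, z = sin φ).
The central angle between the endpoints is δ = arccos(p₁·p₂) ≈ 1.179 rad (67.5°).
Interpolate at f = 4/10 with slerp weights a = sin((1−f)δ)/sin δ ≈ 0.703, b = sin(fδ)/sin δ ≈ 0.491.
p = a·p₁ + b·p₂ ≈ (-0.950, -0.124, -0.285); φ = arcsin(p_z) ≈ -16.59°, λ = atan2(p_y, p_x) ≈ -172.54°.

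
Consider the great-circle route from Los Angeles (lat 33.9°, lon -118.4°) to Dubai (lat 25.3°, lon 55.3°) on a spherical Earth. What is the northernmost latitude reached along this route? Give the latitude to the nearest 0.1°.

≈ 84.5°

The great circle lies in the plane with unit normal n̂ = (p₁ × p₂)/|p₁ × p₂|.
Here n̂_z ≈ +0.096; the vertex latitude is φ_max = arccos|n̂_z| ≈ 84.5°.
Check via Clairaut: cos φ_max = |cos φ₁| · sin C = cos(33.9°)·sin(6.6°) ≈ 0.096, again giving ≈ 84.5°.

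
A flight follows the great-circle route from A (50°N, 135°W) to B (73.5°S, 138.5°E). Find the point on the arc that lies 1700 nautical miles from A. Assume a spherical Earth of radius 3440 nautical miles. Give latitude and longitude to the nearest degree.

The haversine formula gives a central angle δ ≈ 2.379 rad (136.3°) between the endpoints. The total great-circle distance is δ·R ≈ 2.379 × 3440 ≈ 8185 nmi, so the target fraction is f = 1700/8185 ≈ 0.208.
Interpolate at f ≈ 0.208 with slerp weights a = sin((1−f)δ)/sin δ ≈ 1.377, b = sin(fδ)/sin δ ≈ 0.687.
p = a·p₁ + b·p₂ ≈ (-0.772, -0.497, 0.396); φ = arcsin(p_z) ≈ 23.35°, λ = atan2(p_y, p_x) ≈ -147.25°.

≈ (23°N, 147°W)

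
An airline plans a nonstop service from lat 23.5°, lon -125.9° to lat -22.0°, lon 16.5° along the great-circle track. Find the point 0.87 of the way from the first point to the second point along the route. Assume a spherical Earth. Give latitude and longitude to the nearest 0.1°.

≈ lat -17.6°, lon -3.1°

Write both endpoints as unit vectors p₁, p₂ with components (cos φ cos λ, cos φ sin λ, sin φ).
The central angle between the endpoints is δ = arccos(p₁·p₂) ≈ 2.538 rad (145.4°).
Interpolate at f = 0.87 with slerp weights a = sin((1−f)δ)/sin δ ≈ 0.570, b = sin(fδ)/sin δ ≈ 1.415.
p = a·p₁ + b·p₂ ≈ (0.952, -0.051, -0.303); φ = arcsin(p_z) ≈ -17.63°, λ = atan2(p_y, p_x) ≈ -3.06°.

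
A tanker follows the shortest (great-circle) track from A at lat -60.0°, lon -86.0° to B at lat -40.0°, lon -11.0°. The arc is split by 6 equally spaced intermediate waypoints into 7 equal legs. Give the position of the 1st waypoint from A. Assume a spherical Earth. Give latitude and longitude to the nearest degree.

≈ lat -61°, lon -72°

Write both endpoints as unit vectors p₁, p₂ with components (cos φ cos λ, cos φ sin λ, sin φ).
The central angle between the endpoints is δ = arccos(p₁·p₂) ≈ 0.856 rad (49.0°).
Interpolate at f = 1/7 with slerp weights a = sin((1−f)δ)/sin δ ≈ 0.887, b = sin(fδ)/sin δ ≈ 0.161.
p = a·p₁ + b·p₂ ≈ (0.152, -0.466, -0.872); φ = arcsin(p_z) ≈ -60.65°, λ = atan2(p_y, p_x) ≈ -71.89°.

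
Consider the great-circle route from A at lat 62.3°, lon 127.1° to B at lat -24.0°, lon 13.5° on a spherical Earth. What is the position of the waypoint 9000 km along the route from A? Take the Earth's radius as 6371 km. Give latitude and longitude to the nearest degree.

Write both endpoints as unit vectors p₁, p₂ with components (cos φ cos λ, cos φ sin λ, sin φ).
The central angle between the endpoints is δ = arccos(p₁·p₂) ≈ 2.130 rad (122.0°). The total great-circle distance is δ·R ≈ 2.130 × 6371 ≈ 13567 km, so the target fraction is f = 9000/13567 ≈ 0.663.
Interpolate at f ≈ 0.663 with slerp weights a = sin((1−f)δ)/sin δ ≈ 0.775, b = sin(fδ)/sin δ ≈ 1.165.
p = a·p₁ + b·p₂ ≈ (0.817, 0.536, 0.212); φ = arcsin(p_z) ≈ 12.26°, λ = atan2(p_y, p_x) ≈ 33.24°.

≈ lat 12°, lon 33°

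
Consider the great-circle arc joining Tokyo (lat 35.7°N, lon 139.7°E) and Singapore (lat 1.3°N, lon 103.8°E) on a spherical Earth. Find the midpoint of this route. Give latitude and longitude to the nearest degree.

≈ lat 19°N, lon 120°E

From cos δ = sin φ₁ sin φ₂ + cos φ₁ cos φ₂ cos Δλ, the central angle is δ ≈ 0.835 rad (47.9°).
Interpolate at f = 1/2 with slerp weights a = sin((1−f)δ)/sin δ ≈ 0.547, b = sin(fδ)/sin δ ≈ 0.547.
p = a·p₁ + b·p₂ ≈ (-0.469, 0.818, 0.332); φ = arcsin(p_z) ≈ 19.37°, λ = atan2(p_y, p_x) ≈ 119.83°.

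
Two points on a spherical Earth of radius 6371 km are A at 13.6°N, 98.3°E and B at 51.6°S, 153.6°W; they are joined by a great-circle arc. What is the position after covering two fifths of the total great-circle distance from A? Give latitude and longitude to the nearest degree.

≈ 21°S, 127°E

Write both endpoints as unit vectors p₁, p₂ with components (cos φ cos λ, cos φ sin λ, sin φ).
The central angle between the endpoints is δ = arccos(p₁·p₂) ≈ 1.952 rad (111.8°).
Interpolate at f = 2/5 with slerp weights a = sin((1−f)δ)/sin δ ≈ 0.992, b = sin(fδ)/sin δ ≈ 0.758.
p = a·p₁ + b·p₂ ≈ (-0.561, 0.745, -0.361); φ = arcsin(p_z) ≈ -21.15°, λ = atan2(p_y, p_x) ≈ 126.98°.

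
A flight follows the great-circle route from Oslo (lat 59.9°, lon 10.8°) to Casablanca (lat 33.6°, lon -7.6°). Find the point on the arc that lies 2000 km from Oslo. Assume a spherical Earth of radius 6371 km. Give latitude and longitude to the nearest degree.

From cos δ = sin φ₁ sin φ₂ + cos φ₁ cos φ₂ cos Δλ, the central angle is δ ≈ 0.505 rad (28.9°). The total great-circle distance is δ·R ≈ 0.505 × 6371 ≈ 3218 km, so the target fraction is f = 2000/3218 ≈ 0.622.
Interpolate at f ≈ 0.622 with slerp weights a = sin((1−f)δ)/sin δ ≈ 0.393, b = sin(fδ)/sin δ ≈ 0.638.
p = a·p₁ + b·p₂ ≈ (0.720, -0.033, 0.693); φ = arcsin(p_z) ≈ 43.86°, λ = atan2(p_y, p_x) ≈ -2.65°.

≈ lat 44°, lon -3°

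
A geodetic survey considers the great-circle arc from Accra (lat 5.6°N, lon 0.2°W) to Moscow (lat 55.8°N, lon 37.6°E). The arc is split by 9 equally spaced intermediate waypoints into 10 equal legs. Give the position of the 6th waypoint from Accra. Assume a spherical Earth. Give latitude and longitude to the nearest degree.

The haversine formula gives a central angle δ ≈ 1.021 rad (58.5°) between the endpoints.
Interpolate at f = 6/10 with slerp weights a = sin((1−f)δ)/sin δ ≈ 0.466, b = sin(fδ)/sin δ ≈ 0.674.
p = a·p₁ + b·p₂ ≈ (0.764, 0.230, 0.603); φ = arcsin(p_z) ≈ 37.10°, λ = atan2(p_y, p_x) ≈ 16.73°.

≈ lat 37°N, lon 17°E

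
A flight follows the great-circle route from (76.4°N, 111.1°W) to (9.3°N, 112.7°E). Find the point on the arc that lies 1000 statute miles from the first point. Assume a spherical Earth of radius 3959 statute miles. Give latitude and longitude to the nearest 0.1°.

From cos δ = sin φ₁ sin φ₂ + cos φ₁ cos φ₂ cos Δλ, the central angle is δ ≈ 1.581 rad (90.6°). The total great-circle distance is δ·R ≈ 1.581 × 3959 ≈ 6260 mi, so the target fraction is f = 1000/6260 ≈ 0.160.
Interpolate at f ≈ 0.160 with slerp weights a = sin((1−f)δ)/sin δ ≈ 0.971, b = sin(fδ)/sin δ ≈ 0.250.
p = a·p₁ + b·p₂ ≈ (-0.177, 0.015, 0.984); φ = arcsin(p_z) ≈ 79.75°, λ = atan2(p_y, p_x) ≈ 175.31°.

≈ (79.7°N, 175.3°E)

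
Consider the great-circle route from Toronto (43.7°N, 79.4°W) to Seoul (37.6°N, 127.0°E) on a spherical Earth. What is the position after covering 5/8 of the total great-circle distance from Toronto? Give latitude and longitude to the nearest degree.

Write both endpoints as unit vectors p₁, p₂ with components (cos φ cos λ, cos φ sin λ, sin φ).
The central angle between the endpoints is δ = arccos(p₁·p₂) ≈ 1.662 rad (95.3°).
Interpolate at f = 5/8 with slerp weights a = sin((1−f)δ)/sin δ ≈ 0.586, b = sin(fδ)/sin δ ≈ 0.866.
p = a·p₁ + b·p₂ ≈ (-0.335, 0.131, 0.933); φ = arcsin(p_z) ≈ 68.93°, λ = atan2(p_y, p_x) ≈ 158.62°.

≈ 69°N, 159°E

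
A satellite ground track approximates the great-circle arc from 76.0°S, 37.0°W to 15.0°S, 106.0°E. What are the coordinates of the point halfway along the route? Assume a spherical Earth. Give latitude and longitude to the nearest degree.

≈ 57°S, 95°E

Write both endpoints as unit vectors p₁, p₂ with components (cos φ cos λ, cos φ sin λ, sin φ).
The central angle between the endpoints is δ = arccos(p₁·p₂) ≈ 1.506 rad (86.3°).
Interpolate at f = 1/2 with slerp weights a = sin((1−f)δ)/sin δ ≈ 0.685, b = sin(fδ)/sin δ ≈ 0.685.
p = a·p₁ + b·p₂ ≈ (-0.050, 0.537, -0.842); φ = arcsin(p_z) ≈ -57.39°, λ = atan2(p_y, p_x) ≈ 95.33°.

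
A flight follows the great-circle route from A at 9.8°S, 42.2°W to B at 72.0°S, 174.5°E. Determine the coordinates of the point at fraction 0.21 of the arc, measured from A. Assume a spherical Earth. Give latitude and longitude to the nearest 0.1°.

≈ 29.3°S, 46.3°W

Convert each endpoint to a unit vector on the sphere (x = cos φ cos λ, y = cos φ sin λ, z = sin φ).
The central angle between the endpoints is δ = arccos(p₁·p₂) ≈ 1.653 rad (94.7°).
Interpolate at f = 0.21 with slerp weights a = sin((1−f)δ)/sin δ ≈ 0.968, b = sin(fδ)/sin δ ≈ 0.341.
p = a·p₁ + b·p₂ ≈ (0.602, -0.631, -0.490); φ = arcsin(p_z) ≈ -29.31°, λ = atan2(p_y, p_x) ≈ -46.35°.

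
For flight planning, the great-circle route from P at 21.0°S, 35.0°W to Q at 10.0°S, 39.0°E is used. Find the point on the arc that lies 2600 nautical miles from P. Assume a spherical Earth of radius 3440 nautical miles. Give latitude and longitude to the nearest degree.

≈ 18°S, 11°E

The haversine formula gives a central angle δ ≈ 1.250 rad (71.6°) between the endpoints. The total great-circle distance is δ·R ≈ 1.250 × 3440 ≈ 4299 nmi, so the target fraction is f = 2600/4299 ≈ 0.605.
Interpolate at f ≈ 0.605 with slerp weights a = sin((1−f)δ)/sin δ ≈ 0.500, b = sin(fδ)/sin δ ≈ 0.723.
p = a·p₁ + b·p₂ ≈ (0.935, 0.180, -0.305); φ = arcsin(p_z) ≈ -17.73°, λ = atan2(p_y, p_x) ≈ 10.92°.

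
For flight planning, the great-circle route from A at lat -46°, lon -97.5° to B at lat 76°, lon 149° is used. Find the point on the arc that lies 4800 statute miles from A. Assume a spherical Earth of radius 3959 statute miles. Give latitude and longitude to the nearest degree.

≈ lat 21°, lon -118°

Convert each endpoint to a unit vector on the sphere (x = cos φ cos λ, y = cos φ sin λ, z = sin φ).
The central angle between the endpoints is δ = arccos(p₁·p₂) ≈ 2.442 rad (139.9°). The total great-circle distance is δ·R ≈ 2.442 × 3959 ≈ 9667 mi, so the target fraction is f = 4800/9667 ≈ 0.497.
Interpolate at f ≈ 0.497 with slerp weights a = sin((1−f)δ)/sin δ ≈ 1.463, b = sin(fδ)/sin δ ≈ 1.454.
p = a·p₁ + b·p₂ ≈ (-0.434, -0.826, 0.358); φ = arcsin(p_z) ≈ 21.00°, λ = atan2(p_y, p_x) ≈ -117.71°.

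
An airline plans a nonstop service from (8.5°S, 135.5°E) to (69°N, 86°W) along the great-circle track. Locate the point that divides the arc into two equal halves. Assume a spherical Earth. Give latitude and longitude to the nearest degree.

Convert each endpoint to a unit vector on the sphere (x = cos φ cos λ, y = cos φ sin λ, z = sin φ).
The central angle between the endpoints is δ = arccos(p₁·p₂) ≈ 1.986 rad (113.8°).
Interpolate at f = 1/2 with slerp weights a = sin((1−f)δ)/sin δ ≈ 0.916, b = sin(fδ)/sin δ ≈ 0.916.
p = a·p₁ + b·p₂ ≈ (-0.623, 0.307, 0.719); φ = arcsin(p_z) ≈ 46.00°, λ = atan2(p_y, p_x) ≈ 153.74°.

≈ (46°N, 154°E)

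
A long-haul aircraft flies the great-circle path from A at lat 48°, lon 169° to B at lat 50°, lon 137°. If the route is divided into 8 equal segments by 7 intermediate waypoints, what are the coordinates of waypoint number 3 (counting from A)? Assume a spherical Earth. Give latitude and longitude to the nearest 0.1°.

≈ lat 49.8°, lon 157.4°

Write both endpoints as unit vectors p₁, p₂ with components (cos φ cos λ, cos φ sin λ, sin φ).
The central angle between the endpoints is δ = arccos(p₁·p₂) ≈ 0.365 rad (20.9°).
Interpolate at f = 3/8 with slerp weights a = sin((1−f)δ)/sin δ ≈ 0.634, b = sin(fδ)/sin δ ≈ 0.382.
p = a·p₁ + b·p₂ ≈ (-0.596, 0.248, 0.764); φ = arcsin(p_z) ≈ 49.79°, λ = atan2(p_y, p_x) ≈ 157.36°.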